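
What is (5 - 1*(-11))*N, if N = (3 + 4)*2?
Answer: 224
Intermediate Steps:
N = 14 (N = 7*2 = 14)
(5 - 1*(-11))*N = (5 - 1*(-11))*14 = (5 + 11)*14 = 16*14 = 224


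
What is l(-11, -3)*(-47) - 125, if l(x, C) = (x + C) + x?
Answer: 1050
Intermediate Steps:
l(x, C) = C + 2*x (l(x, C) = (C + x) + x = C + 2*x)
l(-11, -3)*(-47) - 125 = (-3 + 2*(-11))*(-47) - 125 = (-3 - 22)*(-47) - 125 = -25*(-47) - 125 = 1175 - 125 = 1050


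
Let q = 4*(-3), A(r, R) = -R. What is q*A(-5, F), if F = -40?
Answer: -480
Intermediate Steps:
q = -12
q*A(-5, F) = -(-12)*(-40) = -12*40 = -480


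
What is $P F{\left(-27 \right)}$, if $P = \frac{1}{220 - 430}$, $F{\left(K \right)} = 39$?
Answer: $- \frac{13}{70} \approx -0.18571$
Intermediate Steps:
$P = - \frac{1}{210}$ ($P = \frac{1}{-210} = - \frac{1}{210} \approx -0.0047619$)
$P F{\left(-27 \right)} = \left(- \frac{1}{210}\right) 39 = - \frac{13}{70}$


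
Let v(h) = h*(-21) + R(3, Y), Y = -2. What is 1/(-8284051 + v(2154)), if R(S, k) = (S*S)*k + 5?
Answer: -1/8329298 ≈ -1.2006e-7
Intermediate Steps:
R(S, k) = 5 + k*S² (R(S, k) = S²*k + 5 = k*S² + 5 = 5 + k*S²)
v(h) = -13 - 21*h (v(h) = h*(-21) + (5 - 2*3²) = -21*h + (5 - 2*9) = -21*h + (5 - 18) = -21*h - 13 = -13 - 21*h)
1/(-8284051 + v(2154)) = 1/(-8284051 + (-13 - 21*2154)) = 1/(-8284051 + (-13 - 45234)) = 1/(-8284051 - 45247) = 1/(-8329298) = -1/8329298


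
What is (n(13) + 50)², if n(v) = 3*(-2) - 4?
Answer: 1600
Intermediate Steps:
n(v) = -10 (n(v) = -6 - 4 = -10)
(n(13) + 50)² = (-10 + 50)² = 40² = 1600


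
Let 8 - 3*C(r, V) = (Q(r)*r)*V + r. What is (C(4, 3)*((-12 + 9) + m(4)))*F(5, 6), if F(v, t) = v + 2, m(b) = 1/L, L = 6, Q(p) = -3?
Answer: -2380/9 ≈ -264.44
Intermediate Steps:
m(b) = 1/6
C(r, V) = 8/3 - r/3 + V*r (C(r, V) = 8/3 - ((-3*r)*V + r)/3 = 8/3 - (-3*V*r + r)/3 = 8/3 - (r - 3*V*r)/3 = 8/3 + (-r/3 + V*r) = 8/3 - r/3 + V*r)
F(v, t) = 2 + v
(C(4, 3)*((-12 + 9) + m(4)))*F(5, 6) = ((8/3 - 1/3*4 + 3*4)*((-12 + 9) + 1/6))*(2 + 5) = ((8/3 - 4/3 + 12)*(-3 + 1/6))*7 = ((40/3)*(-17/6))*7 = -340/9*7 = -2380/9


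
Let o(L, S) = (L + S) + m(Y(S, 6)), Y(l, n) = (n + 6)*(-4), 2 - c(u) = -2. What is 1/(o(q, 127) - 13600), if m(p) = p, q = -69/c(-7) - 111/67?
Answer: -268/3628695 ≈ -7.3856e-5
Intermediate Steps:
c(u) = 4 (c(u) = 2 - 1*(-2) = 2 + 2 = 4)
q = -5067/268 (q = -69/4 - 111/67 = -5067/268 ≈ -18.907)
Y(l, n) = -24 - 4*n (Y(l, n) = (6 + n)*(-4) = -24 - 4*n)
o(L, S) = -48 + L + S (o(L, S) = (L + S) + (-24 - 4*6) = (L + S) + (-24 - 24) = (L + S) - 48 = -48 + L + S)
1/(o(q, 127) - 13600) = 1/((-48 - 5067/268 + 127) - 13600) = 1/(16105/268 - 13600) = 1/(-3628695/268) = -268/3628695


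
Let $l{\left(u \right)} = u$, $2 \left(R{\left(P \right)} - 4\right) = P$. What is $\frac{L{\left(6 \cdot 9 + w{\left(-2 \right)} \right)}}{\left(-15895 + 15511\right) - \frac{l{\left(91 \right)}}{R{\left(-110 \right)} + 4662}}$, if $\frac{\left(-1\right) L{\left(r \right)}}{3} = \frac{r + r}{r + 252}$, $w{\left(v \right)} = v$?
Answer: $\frac{179829}{67287170} \approx 0.0026726$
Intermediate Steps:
$R{\left(P \right)} = 4 + \frac{P}{2}$
$L{\left(r \right)} = - \frac{6 r}{252 + r}$ ($L{\left(r \right)} = - 3 \frac{r + r}{r + 252} = - 3 \frac{2 r}{252 + r} = - \frac{6 r}{252 + r}$)
$\frac{L{\left(6 \cdot 9 + w{\left(-2 \right)} \right)}}{\left(-15895 + 15511\right) - \frac{l{\left(91 \right)}}{R{\left(-110 \right)} + 4662}} = \frac{\left(-6\right) \left(6 \cdot 9 - 2\right) \frac{1}{252 + \left(6 \cdot 9 - 2\right)}}{\left(-15895 + 15511\right) - \frac{91}{\left(4 + \frac{1}{2} \left(-110\right)\right) + 4662}} = \frac{\left(-6\right) \left(54 - 2\right) \frac{1}{252 + \left(54 - 2\right)}}{-384 - \frac{91}{\left(4 - 55\right) + 4662}} = \frac{\left(-6\right) 52 \frac{1}{252 + 52}}{-384 - \frac{91}{-51 + 4662}} = \frac{\left(-6\right) 52 \cdot \frac{1}{304}}{-384 - \frac{91}{4611}} = \frac{\left(-6\right) 52 \cdot \frac{1}{304}}{-384 - 91 \cdot \frac{1}{4611}} = - \frac{39}{38 \left(-384 - \frac{91}{4611}\right)} = - \frac{39}{38 \left(- \frac{1770715}{4611}\right)} = \left(- \frac{39}{38}\right) \left(- \frac{4611}{1770715}\right) = \frac{179829}{67287170}$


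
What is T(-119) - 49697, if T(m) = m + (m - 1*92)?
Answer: -50027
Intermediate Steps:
T(m) = -92 + 2*m (T(m) = m + (m - 92) = m + (-92 + m) = -92 + 2*m)
T(-119) - 49697 = (-92 + 2*(-119)) - 49697 = (-92 - 238) - 49697 = -330 - 49697 = -50027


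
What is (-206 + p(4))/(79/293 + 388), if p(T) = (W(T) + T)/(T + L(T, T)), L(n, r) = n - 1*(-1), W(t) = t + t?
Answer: -179902/341289 ≈ -0.52713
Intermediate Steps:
W(t) = 2*t
L(n, r) = 1 + n (L(n, r) = n + 1 = 1 + n)
p(T) = 3*T/(1 + 2*T) (p(T) = (2*T + T)/(T + (1 + T)) = (3*T)/(1 + 2*T) = 3*T/(1 + 2*T))
(-206 + p(4))/(79/293 + 388) = (-206 + 3*4/(1 + 2*4))/(79/293 + 388) = (-206 + 3*4/(1 + 8))/(79*(1/293) + 388) = (-206 + 3*4/9)/(79/293 + 388) = (-206 + 3*4*(1/9))/(113763/293) = (-206 + 4/3)*(293/113763) = -614/3*293/113763 = -179902/341289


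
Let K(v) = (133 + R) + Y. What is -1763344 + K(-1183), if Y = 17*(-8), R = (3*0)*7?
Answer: -1763347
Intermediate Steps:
R = 0 (R = 0*7 = 0)
Y = -136
K(v) = -3 (K(v) = (133 + 0) - 136 = 133 - 136 = -3)
-1763344 + K(-1183) = -1763344 - 3 = -1763347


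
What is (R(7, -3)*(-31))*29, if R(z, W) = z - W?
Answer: -8990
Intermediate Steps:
(R(7, -3)*(-31))*29 = ((7 - 1*(-3))*(-31))*29 = ((7 + 3)*(-31))*29 = (10*(-31))*29 = -310*29 = -8990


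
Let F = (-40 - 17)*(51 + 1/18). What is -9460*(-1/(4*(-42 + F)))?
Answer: -14190/17713 ≈ -0.80111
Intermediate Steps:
F = -17461/6 (F = -57*(51 + 1/18) = -57*919/18 = -17461/6 ≈ -2910.2)
-9460*(-1/(4*(-42 + F))) = -9460*(-1/(4*(-42 - 17461/6))) = -9460/((-17713/6*(-4))) = -9460/35426/3 = -9460*3/35426 = -14190/17713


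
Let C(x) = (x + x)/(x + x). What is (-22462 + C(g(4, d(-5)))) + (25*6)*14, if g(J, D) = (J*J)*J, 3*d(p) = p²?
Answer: -20361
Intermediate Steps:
d(p) = p²/3
g(J, D) = J³ (g(J, D) = J²*J = J³)
C(x) = 1 (C(x) = (2*x)/((2*x)) = (2*x)*(1/(2*x)) = 1)
(-22462 + C(g(4, d(-5)))) + (25*6)*14 = (-22462 + 1) + (25*6)*14 = -22461 + 150*14 = -22461 + 2100 = -20361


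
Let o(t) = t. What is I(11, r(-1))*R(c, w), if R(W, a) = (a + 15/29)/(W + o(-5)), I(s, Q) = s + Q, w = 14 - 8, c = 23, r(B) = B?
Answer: 105/29 ≈ 3.6207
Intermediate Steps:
w = 6
I(s, Q) = Q + s
R(W, a) = (15/29 + a)/(-5 + W) (R(W, a) = (a + 15/29)/(W - 5) = (a + 15*(1/29))/(-5 + W) = (a + 15/29)/(-5 + W) = (15/29 + a)/(-5 + W))
I(11, r(-1))*R(c, w) = (-1 + 11)*((15/29 + 6)/(-5 + 23)) = 10*((189/29)/18) = 10*((1/18)*(189/29)) = 10*(21/58) = 105/29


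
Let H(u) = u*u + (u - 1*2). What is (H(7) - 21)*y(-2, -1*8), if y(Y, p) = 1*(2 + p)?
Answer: -198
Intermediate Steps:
H(u) = -2 + u + u**2 (H(u) = u**2 + (u - 2) = u**2 + (-2 + u) = -2 + u + u**2)
y(Y, p) = 2 + p
(H(7) - 21)*y(-2, -1*8) = ((-2 + 7 + 7**2) - 21)*(2 - 1*8) = ((-2 + 7 + 49) - 21)*(2 - 8) = (54 - 21)*(-6) = 33*(-6) = -198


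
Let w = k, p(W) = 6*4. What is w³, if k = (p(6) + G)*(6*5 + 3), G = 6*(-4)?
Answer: 0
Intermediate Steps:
G = -24
p(W) = 24
k = 0 (k = (24 - 24)*(6*5 + 3) = 0*(30 + 3) = 0*33 = 0)
w = 0
w³ = 0³ = 0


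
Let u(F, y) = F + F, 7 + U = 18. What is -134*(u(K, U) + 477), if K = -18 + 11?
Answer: -62042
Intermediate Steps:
K = -7
U = 11 (U = -7 + 18 = 11)
u(F, y) = 2*F
-134*(u(K, U) + 477) = -134*(2*(-7) + 477) = -134*(-14 + 477) = -134*463 = -62042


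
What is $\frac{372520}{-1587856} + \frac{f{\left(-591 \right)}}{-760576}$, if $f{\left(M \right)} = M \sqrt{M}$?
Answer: $- \frac{46565}{198482} + \frac{591 i \sqrt{591}}{760576} \approx -0.23461 + 0.01889 i$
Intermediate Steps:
$f{\left(M \right)} = M^{\frac{3}{2}}$
$\frac{372520}{-1587856} + \frac{f{\left(-591 \right)}}{-760576} = \frac{372520}{-1587856} + \frac{\left(-591\right)^{\frac{3}{2}}}{-760576} = 372520 \left(- \frac{1}{1587856}\right) + - 591 i \sqrt{591} \left(- \frac{1}{760576}\right) = - \frac{46565}{198482} + \frac{591 i \sqrt{591}}{760576}$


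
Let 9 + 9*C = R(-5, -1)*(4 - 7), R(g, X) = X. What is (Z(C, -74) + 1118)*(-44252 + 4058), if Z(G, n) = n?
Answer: -41962536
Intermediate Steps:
C = -2/3 (C = -1 + (-(4 - 7))/9 = -1 + (-1*(-3))/9 = -1 + (1/9)*3 = -1 + 1/3 = -2/3 ≈ -0.66667)
(Z(C, -74) + 1118)*(-44252 + 4058) = (-74 + 1118)*(-44252 + 4058) = 1044*(-40194) = -41962536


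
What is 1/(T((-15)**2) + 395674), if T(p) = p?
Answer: 1/395899 ≈ 2.5259e-6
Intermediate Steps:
1/(T((-15)**2) + 395674) = 1/((-15)**2 + 395674) = 1/(225 + 395674) = 1/395899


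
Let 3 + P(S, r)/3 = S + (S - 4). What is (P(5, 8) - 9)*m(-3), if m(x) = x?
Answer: 0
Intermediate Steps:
P(S, r) = -21 + 6*S (P(S, r) = -9 + 3*(S + (S - 4)) = -9 + 3*(S + (-4 + S)) = -9 + 3*(-4 + 2*S) = -9 + (-12 + 6*S) = -21 + 6*S)
(P(5, 8) - 9)*m(-3) = ((-21 + 6*5) - 9)*(-3) = ((-21 + 30) - 9)*(-3) = (9 - 9)*(-3) = 0*(-3) = 0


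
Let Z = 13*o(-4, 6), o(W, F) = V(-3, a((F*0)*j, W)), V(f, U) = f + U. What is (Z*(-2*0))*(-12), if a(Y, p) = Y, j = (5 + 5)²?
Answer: 0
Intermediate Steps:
j = 100 (j = 10² = 100)
V(f, U) = U + f
o(W, F) = -3 (o(W, F) = (F*0)*100 - 3 = 0*100 - 3 = 0 - 3 = -3)
Z = -39 (Z = 13*(-3) = -39)
(Z*(-2*0))*(-12) = -(-78)*0*(-12) = -39*0*(-12) = 0*(-12) = 0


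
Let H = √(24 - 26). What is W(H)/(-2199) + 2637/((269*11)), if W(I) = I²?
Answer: 5804681/6506841 ≈ 0.89209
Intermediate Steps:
H = I*√2 (H = √(-2) = I*√2 ≈ 1.4142*I)
W(H)/(-2199) + 2637/((269*11)) = (I*√2)²/(-2199) + 2637/((269*11)) = -2*(-1/2199) + 2637/2959 = 2/2199 + 2637*(1/2959) = 2/2199 + 2637/2959 = 5804681/6506841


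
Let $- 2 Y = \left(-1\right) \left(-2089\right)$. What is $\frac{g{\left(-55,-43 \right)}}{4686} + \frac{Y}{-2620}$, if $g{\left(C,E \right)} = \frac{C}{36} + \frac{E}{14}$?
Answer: $\frac{38449507}{96683895} \approx 0.39768$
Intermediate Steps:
$g{\left(C,E \right)} = \frac{E}{14} + \frac{C}{36}$ ($g{\left(C,E \right)} = C \frac{1}{36} + E \frac{1}{14} = \frac{C}{36} + \frac{E}{14} = \frac{E}{14} + \frac{C}{36}$)
$Y = - \frac{2089}{2}$ ($Y = - \frac{\left(-1\right) \left(-2089\right)}{2} = \left(- \frac{1}{2}\right) 2089 = - \frac{2089}{2} \approx -1044.5$)
$\frac{g{\left(-55,-43 \right)}}{4686} + \frac{Y}{-2620} = \frac{\frac{1}{14} \left(-43\right) + \frac{1}{36} \left(-55\right)}{4686} - \frac{2089}{2 \left(-2620\right)} = \left(- \frac{43}{14} - \frac{55}{36}\right) \frac{1}{4686} - - \frac{2089}{5240} = \left(- \frac{1159}{252}\right) \frac{1}{4686} + \frac{2089}{5240} = - \frac{1159}{1180872} + \frac{2089}{5240} = \frac{38449507}{96683895}$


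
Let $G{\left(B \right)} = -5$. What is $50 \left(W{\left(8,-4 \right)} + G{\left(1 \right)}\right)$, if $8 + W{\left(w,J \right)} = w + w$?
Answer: $150$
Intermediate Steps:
$W{\left(w,J \right)} = -8 + 2 w$ ($W{\left(w,J \right)} = -8 + \left(w + w\right) = -8 + 2 w$)
$50 \left(W{\left(8,-4 \right)} + G{\left(1 \right)}\right) = 50 \left(\left(-8 + 2 \cdot 8\right) - 5\right) = 50 \left(\left(-8 + 16\right) - 5\right) = 50 \left(8 - 5\right) = 50 \cdot 3 = 150$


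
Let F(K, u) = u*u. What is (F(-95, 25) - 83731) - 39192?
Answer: -122298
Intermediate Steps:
F(K, u) = u**2
(F(-95, 25) - 83731) - 39192 = (25**2 - 83731) - 39192 = (625 - 83731) - 39192 = -83106 - 39192 = -122298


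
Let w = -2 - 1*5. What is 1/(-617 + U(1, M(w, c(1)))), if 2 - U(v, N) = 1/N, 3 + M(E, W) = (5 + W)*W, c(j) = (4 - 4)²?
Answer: -3/1844 ≈ -0.0016269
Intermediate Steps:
c(j) = 0 (c(j) = 0² = 0)
w = -7 (w = -2 - 5 = -7)
M(E, W) = -3 + W*(5 + W) (M(E, W) = -3 + (5 + W)*W = -3 + W*(5 + W))
U(v, N) = 2 - 1/N
1/(-617 + U(1, M(w, c(1)))) = 1/(-617 + (2 - 1/(-3 + 0² + 5*0))) = 1/(-617 + (2 - 1/(-3 + 0 + 0))) = 1/(-617 + (2 - 1/(-3))) = 1/(-617 + (2 - 1*(-⅓))) = 1/(-617 + (2 + ⅓)) = 1/(-617 + 7/3) = 1/(-1844/3) = -3/1844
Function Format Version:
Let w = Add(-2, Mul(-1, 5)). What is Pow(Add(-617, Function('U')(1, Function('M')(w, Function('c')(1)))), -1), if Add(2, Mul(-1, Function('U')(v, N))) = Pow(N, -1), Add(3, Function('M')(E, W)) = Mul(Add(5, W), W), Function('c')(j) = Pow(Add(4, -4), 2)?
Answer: Rational(-3, 1844) ≈ -0.0016269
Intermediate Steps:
Function('c')(j) = 0 (Function('c')(j) = Pow(0, 2) = 0)
w = -7 (w = Add(-2, -5) = -7)
Function('M')(E, W) = Add(-3, Mul(W, Add(5, W))) (Function('M')(E, W) = Add(-3, Mul(Add(5, W), W)) = Add(-3, Mul(W, Add(5, W))))
Function('U')(v, N) = Add(2, Mul(-1, Pow(N, -1)))
Pow(Add(-617, Function('U')(1, Function('M')(w, Function('c')(1)))), -1) = Pow(Add(-617, Add(2, Mul(-1, Pow(Add(-3, Pow(0, 2), Mul(5, 0)), -1)))), -1) = Pow(Add(-617, Add(2, Mul(-1, Pow(Add(-3, 0, 0), -1)))), -1) = Pow(Add(-617, Add(2, Mul(-1, Pow(-3, -1)))), -1) = Pow(Add(-617, Add(2, Mul(-1, Rational(-1, 3)))), -1) = Pow(Add(-617, Add(2, Rational(1, 3))), -1) = Pow(Add(-617, Rational(7, 3)), -1) = Pow(Rational(-1844, 3), -1) = Rational(-3, 1844)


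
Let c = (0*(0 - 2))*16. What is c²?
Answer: 0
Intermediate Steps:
c = 0 (c = (0*(-2))*16 = 0*16 = 0)
c² = 0² = 0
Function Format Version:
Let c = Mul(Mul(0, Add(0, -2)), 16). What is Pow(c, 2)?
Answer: 0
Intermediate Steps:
c = 0 (c = Mul(Mul(0, -2), 16) = Mul(0, 16) = 0)
Pow(c, 2) = Pow(0, 2) = 0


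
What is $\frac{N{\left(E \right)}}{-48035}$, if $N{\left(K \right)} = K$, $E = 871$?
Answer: $- \frac{67}{3695} \approx -0.018133$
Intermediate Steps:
$\frac{N{\left(E \right)}}{-48035} = \frac{871}{-48035} = 871 \left(- \frac{1}{48035}\right) = - \frac{67}{3695}$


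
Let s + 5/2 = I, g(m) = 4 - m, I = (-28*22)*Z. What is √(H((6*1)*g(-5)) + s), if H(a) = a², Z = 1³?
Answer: √9190/2 ≈ 47.932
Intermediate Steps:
Z = 1
I = -616 (I = -28*22*1 = -616*1 = -616)
s = -1237/2 (s = -5/2 - 616 = -1237/2 ≈ -618.50)
√(H((6*1)*g(-5)) + s) = √(((6*1)*(4 - 1*(-5)))² - 1237/2) = √((6*(4 + 5))² - 1237/2) = √((6*9)² - 1237/2) = √(54² - 1237/2) = √(2916 - 1237/2) = √(4595/2) = √9190/2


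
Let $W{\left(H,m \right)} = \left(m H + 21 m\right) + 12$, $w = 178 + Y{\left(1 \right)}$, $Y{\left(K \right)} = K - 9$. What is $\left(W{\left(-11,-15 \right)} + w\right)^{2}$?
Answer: $1024$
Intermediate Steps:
$Y{\left(K \right)} = -9 + K$
$w = 170$ ($w = 178 + \left(-9 + 1\right) = 178 - 8 = 170$)
$W{\left(H,m \right)} = 12 + 21 m + H m$ ($W{\left(H,m \right)} = \left(H m + 21 m\right) + 12 = \left(21 m + H m\right) + 12 = 12 + 21 m + H m$)
$\left(W{\left(-11,-15 \right)} + w\right)^{2} = \left(\left(12 + 21 \left(-15\right) - -165\right) + 170\right)^{2} = \left(\left(12 - 315 + 165\right) + 170\right)^{2} = \left(-138 + 170\right)^{2} = 32^{2} = 1024$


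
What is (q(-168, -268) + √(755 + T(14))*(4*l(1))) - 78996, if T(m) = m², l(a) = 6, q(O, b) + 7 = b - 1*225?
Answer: -79496 + 24*√951 ≈ -78756.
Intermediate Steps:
q(O, b) = -232 + b (q(O, b) = -7 + (b - 1*225) = -7 + (b - 225) = -7 + (-225 + b) = -232 + b)
(q(-168, -268) + √(755 + T(14))*(4*l(1))) - 78996 = ((-232 - 268) + √(755 + 14²)*(4*6)) - 78996 = (-500 + √(755 + 196)*24) - 78996 = (-500 + √951*24) - 78996 = (-500 + 24*√951) - 78996 = -79496 + 24*√951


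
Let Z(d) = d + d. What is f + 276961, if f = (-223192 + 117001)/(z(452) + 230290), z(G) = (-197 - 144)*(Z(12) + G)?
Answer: 6275346941/22658 ≈ 2.7696e+5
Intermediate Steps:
Z(d) = 2*d
z(G) = -8184 - 341*G (z(G) = (-197 - 144)*(2*12 + G) = -341*(24 + G) = -8184 - 341*G)
f = -35397/22658 (f = (-223192 + 117001)/((-8184 - 341*452) + 230290) = -106191/((-8184 - 154132) + 230290) = -106191/(-162316 + 230290) = -106191/67974 = -106191*1/67974 = -35397/22658 ≈ -1.5622)
f + 276961 = -35397/22658 + 276961 = 6275346941/22658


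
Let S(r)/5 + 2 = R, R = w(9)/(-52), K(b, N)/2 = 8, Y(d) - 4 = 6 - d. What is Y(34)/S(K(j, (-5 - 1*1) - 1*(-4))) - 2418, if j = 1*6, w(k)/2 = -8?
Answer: -132834/55 ≈ -2415.2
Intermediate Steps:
Y(d) = 10 - d (Y(d) = 4 + (6 - d) = 10 - d)
w(k) = -16 (w(k) = 2*(-8) = -16)
j = 6
K(b, N) = 16 (K(b, N) = 2*8 = 16)
R = 4/13 (R = -16/(-52) = -16*(-1/52) = 4/13 ≈ 0.30769)
S(r) = -110/13 (S(r) = -10 + 5*(4/13) = -10 + 20/13 = -110/13)
Y(34)/S(K(j, (-5 - 1*1) - 1*(-4))) - 2418 = (10 - 1*34)/(-110/13) - 2418 = (10 - 34)*(-13/110) - 2418 = -24*(-13/110) - 2418 = 156/55 - 2418 = -132834/55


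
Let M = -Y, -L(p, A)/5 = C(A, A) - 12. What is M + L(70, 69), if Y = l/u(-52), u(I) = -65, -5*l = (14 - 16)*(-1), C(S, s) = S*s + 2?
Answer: -7720377/325 ≈ -23755.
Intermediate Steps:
C(S, s) = 2 + S*s
l = -⅖ (l = -(14 - 16)*(-1)/5 = -(-2)*(-1)/5 = -⅕*2 = -⅖ ≈ -0.40000)
L(p, A) = 50 - 5*A² (L(p, A) = -5*((2 + A*A) - 12) = -5*((2 + A²) - 12) = -5*(-10 + A²) = 50 - 5*A²)
Y = 2/325 (Y = -⅖/(-65) = -⅖*(-1/65) = 2/325 ≈ 0.0061538)
M = -2/325 (M = -1*2/325 = -2/325 ≈ -0.0061538)
M + L(70, 69) = -2/325 + (50 - 5*69²) = -2/325 + (50 - 5*4761) = -2/325 + (50 - 23805) = -2/325 - 23755 = -7720377/325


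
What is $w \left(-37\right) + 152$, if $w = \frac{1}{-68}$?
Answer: $\frac{10373}{68} \approx 152.54$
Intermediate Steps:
$w = - \frac{1}{68} \approx -0.014706$
$w \left(-37\right) + 152 = \left(- \frac{1}{68}\right) \left(-37\right) + 152 = \frac{37}{68} + 152 = \frac{10373}{68}$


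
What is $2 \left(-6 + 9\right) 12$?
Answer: $72$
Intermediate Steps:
$2 \left(-6 + 9\right) 12 = 2 \cdot 3 \cdot 12 = 6 \cdot 12 = 72$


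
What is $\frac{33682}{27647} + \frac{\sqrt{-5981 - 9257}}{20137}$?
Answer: $\frac{33682}{27647} + \frac{i \sqrt{15238}}{20137} \approx 1.2183 + 0.0061301 i$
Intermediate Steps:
$\frac{33682}{27647} + \frac{\sqrt{-5981 - 9257}}{20137} = 33682 \cdot \frac{1}{27647} + \sqrt{-15238} \cdot \frac{1}{20137} = \frac{33682}{27647} + i \sqrt{15238} \cdot \frac{1}{20137} = \frac{33682}{27647} + \frac{i \sqrt{15238}}{20137}$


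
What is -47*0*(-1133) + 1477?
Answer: 1477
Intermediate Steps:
-47*0*(-1133) + 1477 = 0*(-1133) + 1477 = 0 + 1477 = 1477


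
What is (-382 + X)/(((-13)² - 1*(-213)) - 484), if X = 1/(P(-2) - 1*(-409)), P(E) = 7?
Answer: 158911/42432 ≈ 3.7451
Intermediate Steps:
X = 1/416 (X = 1/(7 - 1*(-409)) = 1/(7 + 409) = 1/416 ≈ 0.0024038)
(-382 + X)/(((-13)² - 1*(-213)) - 484) = (-382 + 1/416)/(((-13)² - 1*(-213)) - 484) = -158911/(416*((169 + 213) - 484)) = -158911/(416*(382 - 484)) = -158911/416/(-102) = -158911/416*(-1/102) = 158911/42432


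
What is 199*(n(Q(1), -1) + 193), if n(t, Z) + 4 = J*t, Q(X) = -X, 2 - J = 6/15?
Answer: 186463/5 ≈ 37293.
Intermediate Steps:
J = 8/5 (J = 2 - 6/15 = 2 - 1*⅖ = 2 - ⅖ = 8/5 ≈ 1.6000)
n(t, Z) = -4 + 8*t/5
199*(n(Q(1), -1) + 193) = 199*((-4 + 8*(-1*1)/5) + 193) = 199*((-4 + (8/5)*(-1)) + 193) = 199*((-4 - 8/5) + 193) = 199*(-28/5 + 193) = 199*(937/5) = 186463/5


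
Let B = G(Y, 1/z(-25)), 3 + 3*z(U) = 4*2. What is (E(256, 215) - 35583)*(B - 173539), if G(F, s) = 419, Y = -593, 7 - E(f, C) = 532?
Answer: 6251016960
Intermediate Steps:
z(U) = 5/3 (z(U) = -1 + (4*2)/3 = -1 + (1/3)*8 = -1 + 8/3 = 5/3)
E(f, C) = -525 (E(f, C) = 7 - 1*532 = 7 - 532 = -525)
B = 419
(E(256, 215) - 35583)*(B - 173539) = (-525 - 35583)*(419 - 173539) = -36108*(-173120) = 6251016960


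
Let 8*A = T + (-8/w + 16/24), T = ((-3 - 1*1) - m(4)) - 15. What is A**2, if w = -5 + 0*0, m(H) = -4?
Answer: 36481/14400 ≈ 2.5334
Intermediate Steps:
w = -5 (w = -5 + 0 = -5)
T = -15 (T = ((-3 - 1*1) - 1*(-4)) - 15 = ((-3 - 1) + 4) - 15 = (-4 + 4) - 15 = 0 - 15 = -15)
A = -191/120 (A = (-15 + (-8/(-5) + 16/24))/8 = (-15 + (-8*(-1/5) + 16*(1/24)))/8 = (-15 + (8/5 + 2/3))/8 = (-15 + 34/15)/8 = (1/8)*(-191/15) = -191/120 ≈ -1.5917)
A**2 = (-191/120)**2 = 36481/14400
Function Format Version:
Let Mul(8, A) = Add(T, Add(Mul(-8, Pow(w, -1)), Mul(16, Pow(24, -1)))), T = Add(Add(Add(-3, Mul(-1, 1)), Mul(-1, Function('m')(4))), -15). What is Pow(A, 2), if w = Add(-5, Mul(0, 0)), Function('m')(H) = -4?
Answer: Rational(36481, 14400) ≈ 2.5334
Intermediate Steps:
w = -5 (w = Add(-5, 0) = -5)
T = -15 (T = Add(Add(Add(-3, Mul(-1, 1)), Mul(-1, -4)), -15) = Add(Add(Add(-3, -1), 4), -15) = Add(Add(-4, 4), -15) = Add(0, -15) = -15)
A = Rational(-191, 120) (A = Mul(Rational(1, 8), Add(-15, Add(Mul(-8, Pow(-5, -1)), Mul(16, Pow(24, -1))))) = Mul(Rational(1, 8), Add(-15, Add(Mul(-8, Rational(-1, 5)), Mul(16, Rational(1, 24))))) = Mul(Rational(1, 8), Add(-15, Add(Rational(8, 5), Rational(2, 3)))) = Mul(Rational(1, 8), Add(-15, Rational(34, 15))) = Mul(Rational(1, 8), Rational(-191, 15)) = Rational(-191, 120) ≈ -1.5917)
Pow(A, 2) = Pow(Rational(-191, 120), 2) = Rational(36481, 14400)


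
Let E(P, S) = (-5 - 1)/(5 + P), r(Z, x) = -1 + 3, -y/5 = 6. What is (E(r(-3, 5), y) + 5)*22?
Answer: 638/7 ≈ 91.143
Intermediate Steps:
y = -30 (y = -5*6 = -30)
r(Z, x) = 2
E(P, S) = -6/(5 + P)
(E(r(-3, 5), y) + 5)*22 = (-6/(5 + 2) + 5)*22 = (-6/7 + 5)*22 = (29/7)*22 = 638/7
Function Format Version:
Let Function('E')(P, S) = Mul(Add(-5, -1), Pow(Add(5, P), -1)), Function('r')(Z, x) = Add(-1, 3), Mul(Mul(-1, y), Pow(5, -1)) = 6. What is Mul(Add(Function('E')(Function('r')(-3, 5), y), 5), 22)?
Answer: Rational(638, 7) ≈ 91.143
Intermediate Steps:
y = -30 (y = Mul(-5, 6) = -30)
Function('r')(Z, x) = 2
Function('E')(P, S) = Mul(-6, Pow(Add(5, P), -1))
Mul(Add(Function('E')(Function('r')(-3, 5), y), 5), 22) = Mul(Add(Mul(-6, Pow(Add(5, 2), -1)), 5), 22) = Mul(Add(Mul(-6, Pow(7, -1)), 5), 22) = Mul(Add(Mul(-6, Rational(1, 7)), 5), 22) = Mul(Add(Rational(-6, 7), 5), 22) = Mul(Rational(29, 7), 22) = Rational(638, 7)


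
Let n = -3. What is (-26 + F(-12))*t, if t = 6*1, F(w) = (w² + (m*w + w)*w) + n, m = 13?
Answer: 12786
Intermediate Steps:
F(w) = -3 + 15*w² (F(w) = (w² + (13*w + w)*w) - 3 = (w² + (14*w)*w) - 3 = (w² + 14*w²) - 3 = 15*w² - 3 = -3 + 15*w²)
t = 6
(-26 + F(-12))*t = (-26 + (-3 + 15*(-12)²))*6 = (-26 + (-3 + 15*144))*6 = (-26 + (-3 + 2160))*6 = (-26 + 2157)*6 = 2131*6 = 12786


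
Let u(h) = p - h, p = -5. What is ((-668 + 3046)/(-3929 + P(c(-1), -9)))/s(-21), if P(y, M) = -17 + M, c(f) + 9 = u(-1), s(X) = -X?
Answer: -2378/83055 ≈ -0.028632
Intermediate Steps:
u(h) = -5 - h
c(f) = -13 (c(f) = -9 + (-5 - 1*(-1)) = -9 + (-5 + 1) = -9 - 4 = -13)
((-668 + 3046)/(-3929 + P(c(-1), -9)))/s(-21) = ((-668 + 3046)/(-3929 + (-17 - 9)))/((-1*(-21))) = (2378/(-3929 - 26))/21 = (2378/(-3955))*(1/21) = (2378*(-1/3955))*(1/21) = -2378/3955*1/21 = -2378/83055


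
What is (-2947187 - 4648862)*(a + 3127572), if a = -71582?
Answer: -23213449783510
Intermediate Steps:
(-2947187 - 4648862)*(a + 3127572) = (-2947187 - 4648862)*(-71582 + 3127572) = -7596049*3055990 = -23213449783510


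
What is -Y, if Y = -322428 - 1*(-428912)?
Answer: -106484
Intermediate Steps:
Y = 106484 (Y = -322428 + 428912 = 106484)
-Y = -1*106484 = -106484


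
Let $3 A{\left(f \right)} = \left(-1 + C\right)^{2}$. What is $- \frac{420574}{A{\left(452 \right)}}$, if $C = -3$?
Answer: $- \frac{630861}{8} \approx -78858.0$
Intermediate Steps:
$A{\left(f \right)} = \frac{16}{3}$ ($A{\left(f \right)} = \frac{\left(-1 - 3\right)^{2}}{3} = \frac{\left(-4\right)^{2}}{3} = \frac{1}{3} \cdot 16 = \frac{16}{3}$)
$- \frac{420574}{A{\left(452 \right)}} = - \frac{420574}{\frac{16}{3}} = \left(-420574\right) \frac{3}{16} = - \frac{630861}{8}$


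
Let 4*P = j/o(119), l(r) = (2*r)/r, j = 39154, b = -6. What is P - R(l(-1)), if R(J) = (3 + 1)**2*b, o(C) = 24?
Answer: 24185/48 ≈ 503.85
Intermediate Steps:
l(r) = 2
R(J) = -96 (R(J) = (3 + 1)**2*(-6) = 4**2*(-6) = 16*(-6) = -96)
P = 19577/48 (P = (39154/24)/4 = (39154*(1/24))/4 = (1/4)*(19577/12) = 19577/48 ≈ 407.85)
P - R(l(-1)) = 19577/48 - 1*(-96) = 19577/48 + 96 = 24185/48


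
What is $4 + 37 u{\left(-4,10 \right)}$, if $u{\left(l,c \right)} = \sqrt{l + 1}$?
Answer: $4 + 37 i \sqrt{3} \approx 4.0 + 64.086 i$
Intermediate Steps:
$u{\left(l,c \right)} = \sqrt{1 + l}$
$4 + 37 u{\left(-4,10 \right)} = 4 + 37 \sqrt{1 - 4} = 4 + 37 \sqrt{-3} = 4 + 37 i \sqrt{3}$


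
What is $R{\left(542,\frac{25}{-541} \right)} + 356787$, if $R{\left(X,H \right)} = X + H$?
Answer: $\frac{193314964}{541} \approx 3.5733 \cdot 10^{5}$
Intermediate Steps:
$R{\left(X,H \right)} = H + X$
$R{\left(542,\frac{25}{-541} \right)} + 356787 = \left(\frac{25}{-541} + 542\right) + 356787 = \left(25 \left(- \frac{1}{541}\right) + 542\right) + 356787 = \left(- \frac{25}{541} + 542\right) + 356787 = \frac{293197}{541} + 356787 = \frac{193314964}{541}$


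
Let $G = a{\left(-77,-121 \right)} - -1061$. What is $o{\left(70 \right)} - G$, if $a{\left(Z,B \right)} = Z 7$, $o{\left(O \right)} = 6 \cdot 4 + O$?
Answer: $-428$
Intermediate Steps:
$o{\left(O \right)} = 24 + O$
$a{\left(Z,B \right)} = 7 Z$
$G = 522$ ($G = 7 \left(-77\right) - -1061 = -539 + 1061 = 522$)
$o{\left(70 \right)} - G = \left(24 + 70\right) - 522 = 94 - 522 = -428$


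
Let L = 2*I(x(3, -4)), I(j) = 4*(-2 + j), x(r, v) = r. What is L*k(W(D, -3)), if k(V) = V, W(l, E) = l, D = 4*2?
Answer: 64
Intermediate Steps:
D = 8
I(j) = -8 + 4*j
L = 8 (L = 2*(-8 + 4*3) = 2*(-8 + 12) = 2*4 = 8)
L*k(W(D, -3)) = 8*8 = 64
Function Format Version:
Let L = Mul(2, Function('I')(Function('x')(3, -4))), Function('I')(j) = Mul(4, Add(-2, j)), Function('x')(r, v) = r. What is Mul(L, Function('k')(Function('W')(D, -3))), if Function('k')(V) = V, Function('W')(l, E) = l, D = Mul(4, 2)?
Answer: 64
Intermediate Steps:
D = 8
Function('I')(j) = Add(-8, Mul(4, j))
L = 8 (L = Mul(2, Add(-8, Mul(4, 3))) = Mul(2, Add(-8, 12)) = Mul(2, 4) = 8)
Mul(L, Function('k')(Function('W')(D, -3))) = Mul(8, 8) = 64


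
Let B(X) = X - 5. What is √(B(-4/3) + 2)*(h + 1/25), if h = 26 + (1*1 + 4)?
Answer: 776*I*√39/75 ≈ 64.615*I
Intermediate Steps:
B(X) = -5 + X
h = 31 (h = 26 + (1 + 4) = 26 + 5 = 31)
√(B(-4/3) + 2)*(h + 1/25) = √((-5 - 4/3) + 2)*(31 + 1/25) = √((-5 - 4*⅓) + 2)*(31 + 1/25) = √((-5 - 4/3) + 2)*(776/25) = √(-19/3 + 2)*(776/25) = √(-13/3)*(776/25) = (I*√39/3)*(776/25) = 776*I*√39/75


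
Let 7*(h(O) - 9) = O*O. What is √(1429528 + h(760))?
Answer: √74090513/7 ≈ 1229.7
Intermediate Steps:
h(O) = 9 + O²/7 (h(O) = 9 + (O*O)/7 = 9 + O²/7)
√(1429528 + h(760)) = √(1429528 + (9 + (⅐)*760²)) = √(1429528 + (9 + (⅐)*577600)) = √(1429528 + (9 + 577600/7)) = √(1429528 + 577663/7) = √(10584359/7) = √74090513/7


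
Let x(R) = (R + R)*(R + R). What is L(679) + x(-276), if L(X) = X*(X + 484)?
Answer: 1094381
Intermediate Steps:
x(R) = 4*R² (x(R) = (2*R)*(2*R) = 4*R²)
L(X) = X*(484 + X)
L(679) + x(-276) = 679*(484 + 679) + 4*(-276)² = 679*1163 + 4*76176 = 789677 + 304704 = 1094381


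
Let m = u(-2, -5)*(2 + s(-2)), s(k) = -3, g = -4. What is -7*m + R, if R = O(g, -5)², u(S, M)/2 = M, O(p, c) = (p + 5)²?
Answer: -69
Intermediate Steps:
O(p, c) = (5 + p)²
u(S, M) = 2*M
m = 10 (m = (2*(-5))*(2 - 3) = -10*(-1) = 10)
R = 1 (R = ((5 - 4)²)² = (1²)² = 1² = 1)
-7*m + R = -7*10 + 1 = -70 + 1 = -69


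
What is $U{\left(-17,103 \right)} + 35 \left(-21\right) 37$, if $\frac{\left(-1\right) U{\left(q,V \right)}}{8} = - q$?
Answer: $-27331$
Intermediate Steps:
$U{\left(q,V \right)} = 8 q$ ($U{\left(q,V \right)} = - 8 \left(- q\right) = 8 q$)
$U{\left(-17,103 \right)} + 35 \left(-21\right) 37 = 8 \left(-17\right) + 35 \left(-21\right) 37 = -136 - 27195 = -27331$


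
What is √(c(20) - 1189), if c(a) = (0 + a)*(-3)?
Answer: I*√1249 ≈ 35.341*I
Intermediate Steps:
c(a) = -3*a (c(a) = a*(-3) = -3*a)
√(c(20) - 1189) = √(-3*20 - 1189) = √(-60 - 1189) = √(-1249) = I*√1249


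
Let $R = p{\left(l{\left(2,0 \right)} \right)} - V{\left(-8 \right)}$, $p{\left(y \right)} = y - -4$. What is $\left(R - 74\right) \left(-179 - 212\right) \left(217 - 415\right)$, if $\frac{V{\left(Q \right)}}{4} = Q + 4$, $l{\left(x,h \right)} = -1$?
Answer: $-4257990$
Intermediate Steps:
$p{\left(y \right)} = 4 + y$ ($p{\left(y \right)} = y + 4 = 4 + y$)
$V{\left(Q \right)} = 16 + 4 Q$ ($V{\left(Q \right)} = 4 \left(Q + 4\right) = 4 \left(4 + Q\right) = 16 + 4 Q$)
$R = 19$ ($R = \left(4 - 1\right) - \left(16 + 4 \left(-8\right)\right) = 3 - \left(16 - 32\right) = 3 - -16 = 3 + 16 = 19$)
$\left(R - 74\right) \left(-179 - 212\right) \left(217 - 415\right) = \left(19 - 74\right) \left(-179 - 212\right) \left(217 - 415\right) = \left(-55\right) \left(-391\right) \left(-198\right) = 21505 \left(-198\right) = -4257990$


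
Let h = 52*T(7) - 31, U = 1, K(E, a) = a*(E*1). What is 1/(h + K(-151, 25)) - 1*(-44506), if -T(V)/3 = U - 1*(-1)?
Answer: 183275707/4118 ≈ 44506.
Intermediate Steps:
K(E, a) = E*a (K(E, a) = a*E = E*a)
T(V) = -6 (T(V) = -3*(1 - 1*(-1)) = -3*(1 + 1) = -3*2 = -6)
h = -343 (h = 52*(-6) - 31 = -312 - 31 = -343)
1/(h + K(-151, 25)) - 1*(-44506) = 1/(-343 - 151*25) - 1*(-44506) = 1/(-343 - 3775) + 44506 = 1/(-4118) + 44506 = -1/4118 + 44506 = 183275707/4118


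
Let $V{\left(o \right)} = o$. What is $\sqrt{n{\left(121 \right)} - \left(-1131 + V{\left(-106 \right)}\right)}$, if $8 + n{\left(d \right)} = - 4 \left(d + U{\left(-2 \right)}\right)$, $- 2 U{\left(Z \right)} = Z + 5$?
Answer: $\sqrt{751} \approx 27.404$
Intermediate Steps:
$U{\left(Z \right)} = - \frac{5}{2} - \frac{Z}{2}$ ($U{\left(Z \right)} = - \frac{Z + 5}{2} = - \frac{5 + Z}{2} = - \frac{5}{2} - \frac{Z}{2}$)
$n{\left(d \right)} = -2 - 4 d$ ($n{\left(d \right)} = -8 - 4 \left(d - \frac{3}{2}\right) = -8 - 4 \left(- \frac{3}{2} + d\right) = -8 - \left(-6 + 4 d\right) = -2 - 4 d$)
$\sqrt{n{\left(121 \right)} - \left(-1131 + V{\left(-106 \right)}\right)} = \sqrt{\left(-2 - 484\right) + \left(1131 - -106\right)} = \sqrt{\left(-2 - 484\right) + \left(1131 + 106\right)} = \sqrt{-486 + 1237} = \sqrt{751}$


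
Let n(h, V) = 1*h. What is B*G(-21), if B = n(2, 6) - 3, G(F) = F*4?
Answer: 84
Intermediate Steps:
n(h, V) = h
G(F) = 4*F
B = -1 (B = 2 - 3 = -1)
B*G(-21) = -4*(-21) = -1*(-84) = 84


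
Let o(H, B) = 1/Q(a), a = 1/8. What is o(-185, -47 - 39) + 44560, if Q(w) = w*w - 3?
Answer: 8510896/191 ≈ 44560.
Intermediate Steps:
a = ⅛ ≈ 0.12500
Q(w) = -3 + w² (Q(w) = w² - 3 = -3 + w²)
o(H, B) = -64/191 (o(H, B) = 1/(-3 + (⅛)²) = 1/(-3 + 1/64) = 1/(-191/64) = -64/191)
o(-185, -47 - 39) + 44560 = -64/191 + 44560 = 8510896/191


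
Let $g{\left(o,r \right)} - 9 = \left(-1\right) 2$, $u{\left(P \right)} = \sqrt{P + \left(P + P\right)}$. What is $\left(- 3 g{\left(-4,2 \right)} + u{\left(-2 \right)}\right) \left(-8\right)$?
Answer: $168 - 8 i \sqrt{6} \approx 168.0 - 19.596 i$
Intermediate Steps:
$u{\left(P \right)} = \sqrt{3} \sqrt{P}$ ($u{\left(P \right)} = \sqrt{P + 2 P} = \sqrt{3 P} = \sqrt{3} \sqrt{P}$)
$g{\left(o,r \right)} = 7$ ($g{\left(o,r \right)} = 9 - 2 = 7$)
$\left(- 3 g{\left(-4,2 \right)} + u{\left(-2 \right)}\right) \left(-8\right) = \left(\left(-3\right) 7 + \sqrt{3} \sqrt{-2}\right) \left(-8\right) = \left(-21 + \sqrt{3} i \sqrt{2}\right) \left(-8\right) = \left(-21 + i \sqrt{6}\right) \left(-8\right) = 168 - 8 i \sqrt{6}$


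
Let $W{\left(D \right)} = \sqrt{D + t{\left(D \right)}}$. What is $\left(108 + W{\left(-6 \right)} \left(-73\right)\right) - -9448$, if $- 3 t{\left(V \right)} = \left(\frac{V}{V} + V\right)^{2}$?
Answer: $9556 - \frac{73 i \sqrt{129}}{3} \approx 9556.0 - 276.37 i$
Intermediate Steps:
$t{\left(V \right)} = - \frac{\left(1 + V\right)^{2}}{3}$ ($t{\left(V \right)} = - \frac{\left(\frac{V}{V} + V\right)^{2}}{3} = - \frac{\left(1 + V\right)^{2}}{3}$)
$W{\left(D \right)} = \sqrt{D - \frac{\left(1 + D\right)^{2}}{3}}$
$\left(108 + W{\left(-6 \right)} \left(-73\right)\right) - -9448 = \left(108 + \frac{\sqrt{-3 - 3 \left(-6\right)^{2} + 3 \left(-6\right)}}{3} \left(-73\right)\right) - -9448 = \left(108 + \frac{\sqrt{-3 - 108 - 18}}{3} \left(-73\right)\right) + 9448 = \left(108 + \frac{\sqrt{-129}}{3} \left(-73\right)\right) + 9448 = \left(108 + \frac{i \sqrt{129}}{3} \left(-73\right)\right) + 9448 = \left(108 - \frac{73 i \sqrt{129}}{3}\right) + 9448 = 9556 - \frac{73 i \sqrt{129}}{3}$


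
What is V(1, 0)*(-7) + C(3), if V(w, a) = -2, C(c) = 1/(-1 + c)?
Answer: 29/2 ≈ 14.500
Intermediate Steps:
V(1, 0)*(-7) + C(3) = -2*(-7) + 1/(-1 + 3) = 14 + 1/2 = 14 + ½ = 29/2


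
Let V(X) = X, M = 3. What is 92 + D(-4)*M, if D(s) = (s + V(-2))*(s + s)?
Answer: 236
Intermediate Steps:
D(s) = 2*s*(-2 + s) (D(s) = (s - 2)*(s + s) = (-2 + s)*(2*s) = 2*s*(-2 + s))
92 + D(-4)*M = 92 + (2*(-4)*(-2 - 4))*3 = 92 + (2*(-4)*(-6))*3 = 92 + 48*3 = 92 + 144 = 236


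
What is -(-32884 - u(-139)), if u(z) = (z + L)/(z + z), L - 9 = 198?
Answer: 4570842/139 ≈ 32884.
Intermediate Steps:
L = 207 (L = 9 + 198 = 207)
u(z) = (207 + z)/(2*z) (u(z) = (z + 207)/(z + z) = (207 + z)/((2*z)) = (207 + z)*(1/(2*z)) = (207 + z)/(2*z))
-(-32884 - u(-139)) = -(-32884 - (207 - 139)/(2*(-139))) = -(-32884 - (-1)*68/(2*139)) = -(-32884 - 1*(-34/139)) = -(-32884 + 34/139) = -1*(-4570842/139) = 4570842/139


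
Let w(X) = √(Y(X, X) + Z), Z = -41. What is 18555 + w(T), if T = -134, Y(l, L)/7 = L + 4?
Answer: 18555 + I*√951 ≈ 18555.0 + 30.838*I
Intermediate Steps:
Y(l, L) = 28 + 7*L (Y(l, L) = 7*(L + 4) = 7*(4 + L) = 28 + 7*L)
w(X) = √(-13 + 7*X) (w(X) = √((28 + 7*X) - 41) = √(-13 + 7*X))
18555 + w(T) = 18555 + √(-13 + 7*(-134)) = 18555 + √(-13 - 938) = 18555 + √(-951) = 18555 + I*√951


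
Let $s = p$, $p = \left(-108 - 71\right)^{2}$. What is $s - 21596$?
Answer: $10445$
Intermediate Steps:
$p = 32041$ ($p = \left(-179\right)^{2} = 32041$)
$s = 32041$
$s - 21596 = 32041 - 21596 = 10445$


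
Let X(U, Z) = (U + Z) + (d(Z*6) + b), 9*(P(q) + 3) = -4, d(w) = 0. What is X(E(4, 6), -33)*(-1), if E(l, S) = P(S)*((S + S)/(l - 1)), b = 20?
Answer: 241/9 ≈ 26.778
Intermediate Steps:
P(q) = -31/9 (P(q) = -3 + (1/9)*(-4) = -3 - 4/9 = -31/9)
E(l, S) = -62*S/(9*(-1 + l)) (E(l, S) = -31*(S + S)/(9*(l - 1)) = -31*2*S/(9*(-1 + l)) = -62*S/(9*(-1 + l)))
X(U, Z) = 20 + U + Z (X(U, Z) = (U + Z) + (0 + 20) = (U + Z) + 20 = 20 + U + Z)
X(E(4, 6), -33)*(-1) = (20 - 62*6/(-9 + 9*4) - 33)*(-1) = (20 - 62*6/(-9 + 36) - 33)*(-1) = (20 - 62*6/27 - 33)*(-1) = (20 - 62*6*1/27 - 33)*(-1) = (20 - 124/9 - 33)*(-1) = -241/9*(-1) = 241/9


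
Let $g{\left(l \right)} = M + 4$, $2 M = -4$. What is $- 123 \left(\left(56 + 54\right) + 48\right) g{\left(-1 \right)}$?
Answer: $-38868$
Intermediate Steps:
$M = -2$ ($M = \frac{1}{2} \left(-4\right) = -2$)
$g{\left(l \right)} = 2$ ($g{\left(l \right)} = -2 + 4 = 2$)
$- 123 \left(\left(56 + 54\right) + 48\right) g{\left(-1 \right)} = - 123 \left(\left(56 + 54\right) + 48\right) 2 = - 123 \left(110 + 48\right) 2 = \left(-123\right) 158 \cdot 2 = \left(-19434\right) 2 = -38868$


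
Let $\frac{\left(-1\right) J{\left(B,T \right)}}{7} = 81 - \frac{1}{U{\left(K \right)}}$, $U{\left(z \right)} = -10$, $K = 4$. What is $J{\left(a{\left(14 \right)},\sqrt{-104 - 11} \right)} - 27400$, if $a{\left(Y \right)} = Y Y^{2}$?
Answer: $- \frac{279677}{10} \approx -27968.0$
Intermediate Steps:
$a{\left(Y \right)} = Y^{3}$
$J{\left(B,T \right)} = - \frac{5677}{10}$ ($J{\left(B,T \right)} = - 7 \left(81 - \frac{1}{-10}\right) = - 7 \left(81 - - \frac{1}{10}\right) = - 7 \left(81 + \frac{1}{10}\right) = \left(-7\right) \frac{811}{10} = - \frac{5677}{10}$)
$J{\left(a{\left(14 \right)},\sqrt{-104 - 11} \right)} - 27400 = - \frac{5677}{10} - 27400 = - \frac{279677}{10}$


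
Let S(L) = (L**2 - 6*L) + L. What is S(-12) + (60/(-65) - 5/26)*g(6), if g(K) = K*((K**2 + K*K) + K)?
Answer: -318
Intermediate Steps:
S(L) = L**2 - 5*L
g(K) = K*(K + 2*K**2) (g(K) = K*((K**2 + K**2) + K) = K*(2*K**2 + K) = K*(K + 2*K**2))
S(-12) + (60/(-65) - 5/26)*g(6) = -12*(-5 - 12) + (60/(-65) - 5/26)*(6**2*(1 + 2*6)) = -12*(-17) + (60*(-1/65) - 5*1/26)*(36*(1 + 12)) = 204 + (-12/13 - 5/26)*(36*13) = 204 - 29/26*468 = 204 - 522 = -318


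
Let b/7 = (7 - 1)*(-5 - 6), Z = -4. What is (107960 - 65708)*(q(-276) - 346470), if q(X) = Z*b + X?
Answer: -14572630296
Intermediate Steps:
b = -462 (b = 7*((7 - 1)*(-5 - 6)) = 7*(6*(-11)) = 7*(-66) = -462)
q(X) = 1848 + X (q(X) = -4*(-462) + X = 1848 + X)
(107960 - 65708)*(q(-276) - 346470) = (107960 - 65708)*((1848 - 276) - 346470) = 42252*(1572 - 346470) = 42252*(-344898) = -14572630296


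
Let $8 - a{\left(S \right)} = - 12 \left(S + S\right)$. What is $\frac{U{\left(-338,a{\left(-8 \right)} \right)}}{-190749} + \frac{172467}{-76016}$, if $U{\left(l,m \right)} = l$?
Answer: $- \frac{2528631875}{1115382768} \approx -2.2671$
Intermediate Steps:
$a{\left(S \right)} = 8 + 24 S$ ($a{\left(S \right)} = 8 - - 12 \left(S + S\right) = 8 - - 12 \cdot 2 S = 8 - - 24 S = 8 + 24 S$)
$\frac{U{\left(-338,a{\left(-8 \right)} \right)}}{-190749} + \frac{172467}{-76016} = - \frac{338}{-190749} + \frac{172467}{-76016} = \left(-338\right) \left(- \frac{1}{190749}\right) + 172467 \left(- \frac{1}{76016}\right) = \frac{26}{14673} - \frac{172467}{76016} = - \frac{2528631875}{1115382768}$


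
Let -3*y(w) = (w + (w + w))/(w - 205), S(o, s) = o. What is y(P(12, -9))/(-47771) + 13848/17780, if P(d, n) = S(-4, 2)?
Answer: 34565106998/44379497855 ≈ 0.77885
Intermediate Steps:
P(d, n) = -4
y(w) = -w/(-205 + w) (y(w) = -(w + (w + w))/(3*(w - 205)) = -(w + 2*w)/(3*(-205 + w)) = -3*w/(3*(-205 + w)) = -w/(-205 + w))
y(P(12, -9))/(-47771) + 13848/17780 = -1*(-4)/(-205 - 4)/(-47771) + 13848/17780 = -1*(-4)/(-209)*(-1/47771) + 13848*(1/17780) = -1*(-4)*(-1/209)*(-1/47771) + 3462/4445 = -4/209*(-1/47771) + 3462/4445 = 4/9984139 + 3462/4445 = 34565106998/44379497855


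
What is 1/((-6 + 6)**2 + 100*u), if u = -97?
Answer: -1/9700 ≈ -0.00010309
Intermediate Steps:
1/((-6 + 6)**2 + 100*u) = 1/((-6 + 6)**2 + 100*(-97)) = 1/(0**2 - 9700) = 1/(0 - 9700) = 1/(-9700) = -1/9700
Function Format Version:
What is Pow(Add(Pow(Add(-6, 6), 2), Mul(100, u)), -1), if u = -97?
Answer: Rational(-1, 9700) ≈ -0.00010309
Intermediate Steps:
Pow(Add(Pow(Add(-6, 6), 2), Mul(100, u)), -1) = Pow(Add(Pow(Add(-6, 6), 2), Mul(100, -97)), -1) = Pow(Add(Pow(0, 2), -9700), -1) = Pow(Add(0, -9700), -1) = Pow(-9700, -1) = Rational(-1, 9700)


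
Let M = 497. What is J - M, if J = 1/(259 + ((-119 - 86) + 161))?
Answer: -106854/215 ≈ -497.00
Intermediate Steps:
J = 1/215 (J = 1/(259 + (-205 + 161)) = 1/(259 - 44) = 1/215 ≈ 0.0046512)
J - M = 1/215 - 1*497 = 1/215 - 497 = -106854/215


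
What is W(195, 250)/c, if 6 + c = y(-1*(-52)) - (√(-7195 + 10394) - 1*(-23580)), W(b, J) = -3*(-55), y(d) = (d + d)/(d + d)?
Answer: -1297175/185416342 + 55*√3199/185416342 ≈ -0.0069792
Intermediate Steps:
y(d) = 1 (y(d) = (2*d)/((2*d)) = (2*d)*(1/(2*d)) = 1)
W(b, J) = 165
c = -23585 - √3199 (c = -6 + (1 - (√(-7195 + 10394) - 1*(-23580))) = -6 + (1 - (√3199 + 23580)) = -6 + (1 - (23580 + √3199)) = -6 + (1 + (-23580 - √3199)) = -6 + (-23579 - √3199) = -23585 - √3199 ≈ -23642.)
W(195, 250)/c = 165/(-23585 - √3199)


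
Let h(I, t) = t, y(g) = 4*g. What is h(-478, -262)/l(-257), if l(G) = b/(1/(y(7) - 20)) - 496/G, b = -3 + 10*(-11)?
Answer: 33667/115916 ≈ 0.29044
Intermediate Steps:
b = -113 (b = -3 - 110 = -113)
l(G) = -904 - 496/G (l(G) = -113/(1/(4*7 - 20)) - 496/G = -113/(1/(28 - 20)) - 496/G = -113/(1/8) - 496/G = -113/⅛ - 496/G = -113*8 - 496/G = -904 - 496/G)
h(-478, -262)/l(-257) = -262/(-904 - 496/(-257)) = -262/(-904 - 496*(-1/257)) = -262/(-904 + 496/257) = -262/(-231832/257) = -262*(-257/231832) = 33667/115916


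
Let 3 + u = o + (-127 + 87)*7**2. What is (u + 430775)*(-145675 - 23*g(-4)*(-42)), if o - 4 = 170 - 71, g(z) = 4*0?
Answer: -62482192625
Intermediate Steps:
g(z) = 0
o = 103 (o = 4 + (170 - 71) = 4 + 99 = 103)
u = -1860 (u = -3 + (103 + (-127 + 87)*7**2) = -3 + (103 - 40*49) = -3 + (103 - 1960) = -3 - 1857 = -1860)
(u + 430775)*(-145675 - 23*g(-4)*(-42)) = (-1860 + 430775)*(-145675 - 23*0*(-42)) = 428915*(-145675 + 0*(-42)) = 428915*(-145675 + 0) = 428915*(-145675) = -62482192625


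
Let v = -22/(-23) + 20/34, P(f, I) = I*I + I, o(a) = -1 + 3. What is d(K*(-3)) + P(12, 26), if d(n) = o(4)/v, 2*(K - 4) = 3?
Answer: 212395/302 ≈ 703.29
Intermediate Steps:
o(a) = 2
P(f, I) = I + I² (P(f, I) = I² + I = I + I²)
v = 604/391 (v = -22*(-1/23) + 20*(1/34) = 22/23 + 10/17 = 604/391 ≈ 1.5448)
K = 11/2 (K = 4 + (½)*3 = 4 + 3/2 = 11/2 ≈ 5.5000)
d(n) = 391/302 (d(n) = 2/(604/391) = 2*(391/604) = 391/302)
d(K*(-3)) + P(12, 26) = 391/302 + 26*(1 + 26) = 391/302 + 26*27 = 391/302 + 702 = 212395/302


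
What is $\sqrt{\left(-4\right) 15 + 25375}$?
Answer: $\sqrt{25315} \approx 159.11$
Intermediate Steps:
$\sqrt{\left(-4\right) 15 + 25375} = \sqrt{-60 + 25375} = \sqrt{25315}$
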